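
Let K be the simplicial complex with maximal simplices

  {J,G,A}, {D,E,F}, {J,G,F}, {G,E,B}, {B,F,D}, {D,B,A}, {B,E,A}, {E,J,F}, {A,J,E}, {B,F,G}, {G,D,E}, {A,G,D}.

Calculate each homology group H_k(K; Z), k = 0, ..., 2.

We work with the vertex ordering A < B < D < E < F < G < J. The simplices of K, each written with vertices in increasing order, are:

  0-simplices (7): A, B, D, E, F, G, J
  1-simplices (18): AB, AD, AE, AG, AJ, BD, BE, BF, BG, DE, DF, DG, EF, EG, EJ, FG, FJ, GJ
  2-simplices (12): ABD, ABE, ADG, AEJ, AGJ, BDF, BEG, BFG, DEF, DEG, EFJ, FGJ

Hence C_0 ≅ Z^7, C_1 ≅ Z^18, C_2 ≅ Z^12.

The boundary map ∂_1: C_1 → C_0 maps an edge to its endpoints' difference, ∂[p,q] = q − p. For instance
  ∂DG = G − D.
This gives a 7×18 integer matrix of rank 6; reducing to Smith normal form yields diagonal entries (1,1,1,1,1,1).

The boundary map ∂_2: C_2 → C_1 maps a triangle to the signed sum of its edges. For instance
  ∂AGJ = GJ − AJ + AG,
  ∂DEF = EF − DF + DE.
The 18×12 boundary matrix has rank 12 and Smith normal form diag(1,1,1,1,1,1,1,1,1,1,1,2).

Reading off H_k = ker ∂_k / im ∂_{k+1}:

  H_0: rank C_0 − rank ∂_1 = 7 − 6 = 1, and the invariant factors of ∂_1 are all 1, so H_0 = Z.
  H_1: rank ker ∂_1 − rank ∂_2 = (18 − 6) − 12 = 0, and ∂_2 has invariant factor 2 > 1, so H_1 = Z/2.
  H_2: rank ker ∂_2 − rank ∂_3 = (12 − 12) − 0 = 0, and there is no ∂_3, so H_2 = 0.

H_0 = Z,  H_1 = Z/2,  H_2 = 0.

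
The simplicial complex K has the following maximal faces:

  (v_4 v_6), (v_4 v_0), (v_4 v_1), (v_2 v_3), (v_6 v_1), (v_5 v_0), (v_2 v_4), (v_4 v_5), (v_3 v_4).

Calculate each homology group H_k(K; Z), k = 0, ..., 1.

We work with the vertex ordering v_0 < v_1 < v_2 < v_3 < v_4 < v_5 < v_6. The simplices of K, each written with vertices in increasing order, are:

  0-simplices (7): [v_0], [v_1], [v_2], [v_3], [v_4], [v_5], [v_6]
  1-simplices (9): [v_0,v_4], [v_0,v_5], [v_1,v_4], [v_1,v_6], [v_2,v_3], [v_2,v_4], [v_3,v_4], [v_4,v_5], [v_4,v_6]

so the chain groups are C_0 ≅ Z^7, C_1 ≅ Z^9.

Boundary ∂_1: C_1 → C_0 is given by ∂[p,q] = [q] − [p].
This gives a 7×9 integer matrix of rank 6; reducing to Smith normal form yields diagonal entries (1,1,1,1,1,1).

From H_k ≅ ker(∂_k) / im(∂_{k+1}) we obtain:

  H_0: rank C_0 − rank ∂_1 = 7 − 6 = 1, and the invariant factors of ∂_1 are all 1, so H_0 = Z.
  H_1: rank ker ∂_1 − rank ∂_2 = (9 − 6) − 0 = 3, and there is no ∂_2, so H_1 = Z^3.

H_0 ≅ Z,  H_1 ≅ Z^3.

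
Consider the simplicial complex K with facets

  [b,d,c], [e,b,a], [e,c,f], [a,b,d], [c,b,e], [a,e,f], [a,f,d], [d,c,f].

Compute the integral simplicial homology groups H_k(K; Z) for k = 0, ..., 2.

Fix the vertex order a < b < c < d < e < f and write every simplex with vertices in increasing order. Then dim K = 2 and the simplices of K are:

  0-simplices (6): a, b, c, d, e, f
  1-simplices (12): ab, ad, ae, af, bc, bd, be, cd, ce, cf, df, ef
  2-simplices (8): abd, abe, adf, aef, bcd, bce, cdf, cef

giving chain groups C_0 ≅ Z^6, C_1 ≅ Z^12, C_2 ≅ Z^8.

The boundary map ∂_1: C_1 → C_0 is given by ∂[p,q] = [q] − [p]. For instance
  ∂bd = d − b.
This gives a 6×12 integer matrix of rank 5; reducing to Smith normal form yields diagonal entries (1,1,1,1,1).

∂_2: C_2 → C_1 sends each 2-simplex [p,q,r] to [q,r] − [p,r] + [p,q]. For instance
  ∂abd = bd − ad + ab,
  ∂bce = ce − be + bc.
The resulting 12×8 matrix has rank 7, and its Smith normal form has invariant factors (1,1,1,1,1,1,1).

Computing H_k = (kernel of ∂_k) / (image of ∂_{k+1}):

  H_0: rank C_0 − rank ∂_1 = 6 − 5 = 1, and the invariant factors of ∂_1 are all 1, so H_0 ≅ Z.
  H_1: rank ker ∂_1 − rank ∂_2 = (12 − 5) − 7 = 0, and the invariant factors of ∂_2 are all 1, so H_1 ≅ 0.
  H_2: rank ker ∂_2 − rank ∂_3 = (8 − 7) − 0 = 1, and there is no ∂_3, so H_2 ≅ Z.

H_0 = Z,  H_1 = 0,  H_2 = Z.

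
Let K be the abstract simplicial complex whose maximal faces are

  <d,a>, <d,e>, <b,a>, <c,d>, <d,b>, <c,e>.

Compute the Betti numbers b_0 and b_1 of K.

Order the vertices as a < b < c < d < e. Listing each simplex with vertices in this order, K has dimension 1 with simplices:

  0-simplices (5): a, b, c, d, e
  1-simplices (6): ab, ad, bd, cd, ce, de

so the chain groups are C_0 ≅ Z^5, C_1 ≅ Z^6.

The boundary map ∂_1: C_1 → C_0 is given by ∂[p,q] = [q] − [p].
This gives a 5×6 integer matrix of rank 4; reducing to Smith normal form yields diagonal entries (1,1,1,1).

From H_k ≅ ker(∂_k) / im(∂_{k+1}) we obtain:

  H_0: rank C_0 − rank ∂_1 = 5 − 4 = 1, and the invariant factors of ∂_1 are all 1, so H_0 ≅ Z.
  H_1: rank ker ∂_1 − rank ∂_2 = (6 − 4) − 0 = 2, and there is no ∂_2, so H_1 ≅ Z^2.

Hence the Betti numbers are b_0 = 1, b_1 = 2.

b_0 = 1, b_1 = 2.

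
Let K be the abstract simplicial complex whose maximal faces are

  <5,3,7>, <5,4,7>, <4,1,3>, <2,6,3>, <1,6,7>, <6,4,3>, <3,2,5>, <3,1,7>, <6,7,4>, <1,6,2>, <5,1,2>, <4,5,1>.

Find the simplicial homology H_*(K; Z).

Fix the vertex order 1 < 2 < 3 < 4 < 5 < 6 < 7 and write every simplex with vertices in increasing order. Then dim K = 2 and the simplices of K are:

  0-simplices (7): [1], [2], [3], [4], [5], [6], [7]
  1-simplices (18): [1,2], [1,3], [1,4], [1,5], [1,6], [1,7], [2,3], [2,5], [2,6], [3,4], [3,5], [3,6], [3,7], [4,5], [4,6], [4,7], [5,7], [6,7]
  2-simplices (12): [1,2,5], [1,2,6], [1,3,4], [1,3,7], [1,4,5], [1,6,7], [2,3,5], [2,3,6], [3,4,6], [3,5,7], [4,5,7], [4,6,7]

so the chain groups are C_0 ≅ Z^7, C_1 ≅ Z^18, C_2 ≅ Z^12.

The boundary map ∂_1: C_1 → C_0 maps an edge to its endpoints' difference, ∂[p,q] = q − p.
The resulting 7×18 matrix has rank 6, and its Smith normal form has invariant factors (1,1,1,1,1,1).

The boundary map ∂_2: C_2 → C_1 sends each 2-simplex [p,q,r] to [q,r] − [p,r] + [p,q]. For instance
  ∂[3,4,6] = [4,6] − [3,6] + [3,4],
  ∂[4,6,7] = [6,7] − [4,7] + [4,6].
As a 18×12 matrix over Z this has rank 12, with invariant factors (1,1,1,1,1,1,1,1,1,1,1,2).

Reading off H_k = ker ∂_k / im ∂_{k+1}:

  H_0: rank C_0 − rank ∂_1 = 7 − 6 = 1, and the invariant factors of ∂_1 are all 1, so H_0 ≅ Z.
  H_1: rank ker ∂_1 − rank ∂_2 = (18 − 6) − 12 = 0, and ∂_2 has invariant factor 2 > 1, so H_1 ≅ Z_2.
  H_2: rank ker ∂_2 − rank ∂_3 = (12 − 12) − 0 = 0, and there is no ∂_3, so H_2 ≅ 0.

H_0 ≅ Z,  H_1 ≅ Z_2,  H_2 = 0.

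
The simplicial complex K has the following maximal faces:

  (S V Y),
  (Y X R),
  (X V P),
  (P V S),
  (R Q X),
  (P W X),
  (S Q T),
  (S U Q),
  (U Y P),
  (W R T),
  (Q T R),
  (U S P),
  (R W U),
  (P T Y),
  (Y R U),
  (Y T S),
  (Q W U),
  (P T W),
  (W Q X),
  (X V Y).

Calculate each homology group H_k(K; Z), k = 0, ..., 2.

H_0 = Z,  H_1 = Z × Z/2,  H_2 = 0.

Order the vertices as P < Q < R < S < T < U < V < W < X < Y. Listing each simplex with vertices in this order, K has dimension 2 with simplices:

  0-simplices (10): P, Q, R, S, T, U, V, W, X, Y
  1-simplices (30): PS, PT, PU, PV, PW, PX, PY, QR, QS, QT, QU, QW, QX, RT, RU, RW, RX, RY, ST, SU, SV, SY, TW, TY, UW, UY, VX, VY, WX, XY
  2-simplices (20): PSU, PSV, PTW, PTY, PUY, PVX, PWX, QRT, QRX, QST, QSU, QUW, QWX, RTW, RUW, RUY, RXY, STY, SVY, VXY

giving chain groups C_0 ≅ Z^10, C_1 ≅ Z^30, C_2 ≅ Z^20.

Boundary ∂_1: C_1 → C_0 sends each edge [p,q] (with p < q) to q − p. For instance
  ∂PV = V − P.
As a 10×30 matrix over Z this has rank 9, with invariant factors (1,1,1,1,1,1,1,1,1).

The boundary map ∂_2: C_2 → C_1 maps a triangle to the signed sum of its edges. For instance
  ∂PTW = TW − PW + PT,
  ∂RXY = XY − RY + RX.
The 30×20 boundary matrix has rank 20 and Smith normal form diag(1,1,1,1,1,1,1,1,1,1,1,1,1,1,1,1,1,1,1,2).

From H_k ≅ ker(∂_k) / im(∂_{k+1}) we obtain:

  H_0: rank C_0 − rank ∂_1 = 10 − 9 = 1, and the invariant factors of ∂_1 are all 1, so H_0 ≅ Z.
  H_1: rank ker ∂_1 − rank ∂_2 = (30 − 9) − 20 = 1, and ∂_2 has invariant factor 2 > 1, so H_1 ≅ Z × Z/2.
  H_2: rank ker ∂_2 − rank ∂_3 = (20 − 20) − 0 = 0, and there is no ∂_3, so H_2 ≅ 0.

As a check, the Euler characteristic is 10 − 30 + 20 = 0, which agrees with 1 − 1 + 0 = 0.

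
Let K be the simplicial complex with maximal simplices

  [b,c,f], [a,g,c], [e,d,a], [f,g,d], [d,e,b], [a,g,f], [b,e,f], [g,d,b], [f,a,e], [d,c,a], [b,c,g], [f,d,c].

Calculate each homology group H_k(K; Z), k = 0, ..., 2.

H_0 ≅ Z,  H_1 ≅ Z_2,  H_2 = 0.

Take the total order a < b < c < d < e < f < g on the vertex set. Then K (dimension 2) consists of the simplices:

  0-simplices (7): a, b, c, d, e, f, g
  1-simplices (18): ac, ad, ae, af, ag, bc, bd, be, bf, bg, cd, cf, cg, de, df, dg, ef, fg
  2-simplices (12): acd, acg, ade, aef, afg, bcf, bcg, bde, bdg, bef, cdf, dfg

giving chain groups C_0 ≅ Z^7, C_1 ≅ Z^18, C_2 ≅ Z^12.

Boundary ∂_1: C_1 → C_0 sends each edge [p,q] (with p < q) to q − p. For instance
  ∂df = f − d.
The resulting 7×18 matrix has rank 6, and its Smith normal form has invariant factors (1,1,1,1,1,1).

∂_2: C_2 → C_1 sends each 2-simplex [p,q,r] to [q,r] − [p,r] + [p,q]. For instance
  ∂ade = de − ae + ad,
  ∂bdg = dg − bg + bd.
The resulting 18×12 matrix has rank 12, and its Smith normal form has invariant factors (1,1,1,1,1,1,1,1,1,1,1,2).

Reading off H_k = ker ∂_k / im ∂_{k+1}:

  H_0: rank C_0 − rank ∂_1 = 7 − 6 = 1, and the invariant factors of ∂_1 are all 1, so H_0 ≅ Z.
  H_1: rank ker ∂_1 − rank ∂_2 = (18 − 6) − 12 = 0, and ∂_2 has invariant factor 2 > 1, so H_1 ≅ Z_2.
  H_2: rank ker ∂_2 − rank ∂_3 = (12 − 12) − 0 = 0, and there is no ∂_3, so H_2 ≅ 0.

As a check, the Euler characteristic is 7 − 18 + 12 = 1, which agrees with 1 − 0 + 0 = 1.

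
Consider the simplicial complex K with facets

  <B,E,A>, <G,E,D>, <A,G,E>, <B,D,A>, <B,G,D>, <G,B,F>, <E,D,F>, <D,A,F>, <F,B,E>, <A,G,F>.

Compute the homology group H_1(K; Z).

We work with the vertex ordering A < B < D < E < F < G. The simplices of K, each written with vertices in increasing order, are:

  0-simplices (6): A, B, D, E, F, G
  1-simplices (15): AB, AD, AE, AF, AG, BD, BE, BF, BG, DE, DF, DG, EF, EG, FG
  2-simplices (10): ABD, ABE, ADF, AEG, AFG, BDG, BEF, BFG, DEF, DEG

so the chain groups are C_0 ≅ Z^6, C_1 ≅ Z^15, C_2 ≅ Z^10.

The boundary map ∂_1: C_1 → C_0 is given by ∂[p,q] = [q] − [p]. For instance
  ∂BD = D − B.
As a 6×15 matrix over Z this has rank 5, with invariant factors (1,1,1,1,1).

∂_2: C_2 → C_1 maps a triangle to the signed sum of its edges. For instance
  ∂BDG = DG − BG + BD,
  ∂DEF = EF − DF + DE.
The 15×10 boundary matrix has rank 10 and Smith normal form diag(1,1,1,1,1,1,1,1,1,2).

Computing H_k = (kernel of ∂_k) / (image of ∂_{k+1}):

  H_1: rank ker ∂_1 − rank ∂_2 = (15 − 5) − 10 = 0, and ∂_2 has invariant factor 2 > 1, so H_1 ≅ Z_2.

(K is a triangulation of the real projective plane RP^2.)

H_1 ≅ Z_2.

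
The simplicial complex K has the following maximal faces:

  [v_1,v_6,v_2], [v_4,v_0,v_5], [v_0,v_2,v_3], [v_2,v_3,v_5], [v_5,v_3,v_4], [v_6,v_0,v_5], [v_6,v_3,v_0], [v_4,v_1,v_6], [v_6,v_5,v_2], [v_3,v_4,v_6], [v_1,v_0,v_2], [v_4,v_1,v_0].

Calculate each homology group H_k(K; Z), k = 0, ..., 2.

H_0 ≅ Z,  H_1 ≅ Z/2Z,  H_2 = 0.

Order the vertices as v_0 < v_1 < v_2 < v_3 < v_4 < v_5 < v_6. Listing each simplex with vertices in this order, K has dimension 2 with simplices:

  0-simplices (7): [v_0], [v_1], [v_2], [v_3], [v_4], [v_5], [v_6]
  1-simplices (18): (18 of them)
  2-simplices (12): (12 of them)

Hence C_0 ≅ Z^7, C_1 ≅ Z^18, C_2 ≅ Z^12.

The boundary map ∂_1: C_1 → C_0 maps an edge to its endpoints' difference, ∂[p,q] = q − p. For instance
  ∂[v_2,v_5] = [v_5] − [v_2].
The resulting 7×18 matrix has rank 6, and its Smith normal form has invariant factors (1,1,1,1,1,1).

∂_2: C_2 → C_1 sends each 2-simplex [p,q,r] to [q,r] − [p,r] + [p,q]. For instance
  ∂[v_0,v_3,v_6] = [v_3,v_6] − [v_0,v_6] + [v_0,v_3],
  ∂[v_0,v_1,v_4] = [v_1,v_4] − [v_0,v_4] + [v_0,v_1].
This gives a 18×12 integer matrix of rank 12; reducing to Smith normal form yields diagonal entries (1,1,1,1,1,1,1,1,1,1,1,2).

Now H_k = ker ∂_k / im ∂_{k+1}, so:

  H_0: rank C_0 − rank ∂_1 = 7 − 6 = 1, and the invariant factors of ∂_1 are all 1, so H_0 = Z.
  H_1: rank ker ∂_1 − rank ∂_2 = (18 − 6) − 12 = 0, and ∂_2 has invariant factor 2 > 1, so H_1 = Z/2Z.
  H_2: rank ker ∂_2 − rank ∂_3 = (12 − 12) − 0 = 0, and there is no ∂_3, so H_2 = 0.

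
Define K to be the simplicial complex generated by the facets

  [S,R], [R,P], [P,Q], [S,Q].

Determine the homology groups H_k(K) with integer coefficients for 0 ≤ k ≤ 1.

Order the vertices as P < Q < R < S. Listing each simplex with vertices in this order, K has dimension 1 with simplices:

  0-simplices (4): P, Q, R, S
  1-simplices (4): PQ, PR, QS, RS

giving chain groups C_0 ≅ Z^4, C_1 ≅ Z^4.

The boundary map ∂_1: C_1 → C_0 maps an edge to its endpoints' difference, ∂[p,q] = q − p. For instance
  ∂PR = R − P.
This gives a 4×4 integer matrix of rank 3; reducing to Smith normal form yields diagonal entries (1,1,1).

Computing H_k = (kernel of ∂_k) / (image of ∂_{k+1}):

  H_0: rank C_0 − rank ∂_1 = 4 − 3 = 1, and the invariant factors of ∂_1 are all 1, so H_0 ≅ Z.
  H_1: rank ker ∂_1 − rank ∂_2 = (4 − 3) − 0 = 1, and there is no ∂_2, so H_1 ≅ Z.

H_0 = Z,  H_1 = Z.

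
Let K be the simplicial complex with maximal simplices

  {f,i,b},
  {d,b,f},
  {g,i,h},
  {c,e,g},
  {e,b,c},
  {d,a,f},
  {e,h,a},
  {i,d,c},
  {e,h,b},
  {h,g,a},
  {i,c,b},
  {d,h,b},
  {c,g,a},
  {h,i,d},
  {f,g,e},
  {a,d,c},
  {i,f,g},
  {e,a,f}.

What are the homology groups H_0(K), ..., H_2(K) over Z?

K has 9 vertices, 27 edges, 18 triangles.
rank ∂_0 = 0, rank ∂_1 = 8 ⇒ b_0 = 9 − 0 − 8 = 1; all invariant factors of ∂_1 are 1 so no torsion. So H_0 = Z.
rank ∂_1 = 8, rank ∂_2 = 18 ⇒ b_1 = 27 − 8 − 18 = 1; ∂_2 has invariant factor(s) [2] giving torsion. So H_1 = Z ⊕ Z/2Z.
rank ∂_2 = 18, rank ∂_3 = 0 ⇒ b_2 = 18 − 18 − 0 = 0. So H_2 = 0.

H_0 = Z,  H_1 = Z ⊕ Z/2Z,  H_2 = 0.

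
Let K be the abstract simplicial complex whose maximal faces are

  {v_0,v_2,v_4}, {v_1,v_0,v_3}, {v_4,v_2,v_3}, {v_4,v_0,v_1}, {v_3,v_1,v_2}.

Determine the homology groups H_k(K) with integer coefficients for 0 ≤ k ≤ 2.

Order the vertices as v_0 < v_1 < v_2 < v_3 < v_4. Listing each simplex with vertices in this order, K has dimension 2 with simplices:

  0-simplices (5): [v_0], [v_1], [v_2], [v_3], [v_4]
  1-simplices (10): [v_0,v_1], [v_0,v_2], [v_0,v_3], [v_0,v_4], [v_1,v_2], [v_1,v_3], [v_1,v_4], [v_2,v_3], [v_2,v_4], [v_3,v_4]
  2-simplices (5): [v_0,v_1,v_3], [v_0,v_1,v_4], [v_0,v_2,v_4], [v_1,v_2,v_3], [v_2,v_3,v_4]

so the chain groups are C_0 ≅ Z^5, C_1 ≅ Z^10, C_2 ≅ Z^5.

The boundary map ∂_1: C_1 → C_0 sends each edge [p,q] (with p < q) to q − p.
The 5×10 boundary matrix has rank 4 and Smith normal form diag(1,1,1,1).

∂_2: C_2 → C_1 acts by ∂[p,q,r] = [q,r] − [p,r] + [p,q]. For instance
  ∂[v_0,v_1,v_4] = [v_1,v_4] − [v_0,v_4] + [v_0,v_1],
  ∂[v_0,v_1,v_3] = [v_1,v_3] − [v_0,v_3] + [v_0,v_1].
As a 10×5 matrix over Z this has rank 5, with invariant factors (1,1,1,1,1).

From H_k ≅ ker(∂_k) / im(∂_{k+1}) we obtain:

  H_0: rank C_0 − rank ∂_1 = 5 − 4 = 1, and the invariant factors of ∂_1 are all 1, so H_0 = Z.
  H_1: rank ker ∂_1 − rank ∂_2 = (10 − 4) − 5 = 1, and the invariant factors of ∂_2 are all 1, so H_1 = Z.
  H_2: rank ker ∂_2 − rank ∂_3 = (5 − 5) − 0 = 0, and there is no ∂_3, so H_2 = 0.

As a check, the Euler characteristic is 5 − 10 + 5 = 0, which agrees with 1 − 1 + 0 = 0.
(K is a triangulation of the Möbius band.)

H_0 ≅ Z,  H_1 ≅ Z,  H_2 = 0.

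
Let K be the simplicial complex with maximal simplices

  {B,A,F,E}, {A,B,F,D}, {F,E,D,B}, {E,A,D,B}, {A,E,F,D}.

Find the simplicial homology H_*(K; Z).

H_0 = Z,  H_1 = 0,  H_2 = 0,  H_3 = Z.

Fix the vertex order A < B < D < E < F and write every simplex with vertices in increasing order. Then dim K = 3 and the simplices of K are:

  0-simplices (5): A, B, D, E, F
  1-simplices (10): AB, AD, AE, AF, BD, BE, BF, DE, DF, EF
  2-simplices (10): ABD, ABE, ABF, ADE, ADF, AEF, BDE, BDF, BEF, DEF
  3-simplices (5): ABDE, ABDF, ABEF, ADEF, BDEF

giving chain groups C_0 ≅ Z^5, C_1 ≅ Z^10, C_2 ≅ Z^10, C_3 ≅ Z^5.

Boundary ∂_1: C_1 → C_0 sends each edge [p,q] (with p < q) to q − p.
The resulting 5×10 matrix has rank 4, and its Smith normal form has invariant factors (1,1,1,1).

∂_2: C_2 → C_1 acts by ∂[p,q,r] = [q,r] − [p,r] + [p,q]. For instance
  ∂DEF = EF − DF + DE,
  ∂BEF = EF − BF + BE.
As a 10×10 matrix over Z this has rank 6, with invariant factors (1,1,1,1,1,1).

The boundary map ∂_3: C_3 → C_2 sends each 3-simplex σ to the alternating sum Σ_i (−1)^i (σ with its i-th vertex removed). For instance
  ∂ABDF = BDF − ADF + ABF − ABD,
  ∂ABEF = BEF − AEF + ABF − ABE.
This gives a 10×5 integer matrix of rank 4; reducing to Smith normal form yields diagonal entries (1,1,1,1).

Computing H_k = (kernel of ∂_k) / (image of ∂_{k+1}):

  H_0: rank C_0 − rank ∂_1 = 5 − 4 = 1, and the invariant factors of ∂_1 are all 1, so H_0 ≅ Z.
  H_1: rank ker ∂_1 − rank ∂_2 = (10 − 4) − 6 = 0, and the invariant factors of ∂_2 are all 1, so H_1 ≅ 0.
  H_2: rank ker ∂_2 − rank ∂_3 = (10 − 6) − 4 = 0, and the invariant factors of ∂_3 are all 1, so H_2 ≅ 0.
  H_3: rank ker ∂_3 − rank ∂_4 = (5 − 4) − 0 = 1, and there is no ∂_4, so H_3 ≅ Z.

As a check, the Euler characteristic is 5 − 10 + 10 − 5 = 0, which agrees with 1 − 0 + 0 − 1 = 0.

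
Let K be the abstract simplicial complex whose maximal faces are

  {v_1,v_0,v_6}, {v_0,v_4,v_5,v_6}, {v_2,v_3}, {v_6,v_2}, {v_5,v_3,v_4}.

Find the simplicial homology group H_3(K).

K has 7 vertices, 12 edges, 6 triangles, 1 3-simplex.
rank ∂_3 = 1, rank ∂_4 = 0 ⇒ b_3 = 1 − 1 − 0 = 0. So H_3 ≅ 0.

H_3 = 0.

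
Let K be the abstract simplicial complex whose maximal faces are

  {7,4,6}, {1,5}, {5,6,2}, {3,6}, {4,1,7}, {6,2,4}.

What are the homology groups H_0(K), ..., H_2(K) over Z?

H_0 ≅ Z,  H_1 ≅ Z,  H_2 = 0.

Order the vertices as 1 < 2 < 3 < 4 < 5 < 6 < 7. Listing each simplex with vertices in this order, K has dimension 2 with simplices:

  0-simplices (7): [1], [2], [3], [4], [5], [6], [7]
  1-simplices (11): [1,4], [1,5], [1,7], [2,4], [2,5], [2,6], [3,6], [4,6], [4,7], [5,6], [6,7]
  2-simplices (4): [1,4,7], [2,4,6], [2,5,6], [4,6,7]

so the chain groups are C_0 ≅ Z^7, C_1 ≅ Z^11, C_2 ≅ Z^4.

Boundary ∂_1: C_1 → C_0 maps an edge to its endpoints' difference, ∂[p,q] = q − p. For instance
  ∂[2,5] = [5] − [2].
This gives a 7×11 integer matrix of rank 6; reducing to Smith normal form yields diagonal entries (1,1,1,1,1,1).

The boundary map ∂_2: C_2 → C_1 sends each 2-simplex [p,q,r] to [q,r] − [p,r] + [p,q]. For instance
  ∂[4,6,7] = [6,7] − [4,7] + [4,6],
  ∂[1,4,7] = [4,7] − [1,7] + [1,4].
This gives a 11×4 integer matrix of rank 4; reducing to Smith normal form yields diagonal entries (1,1,1,1).

From H_k ≅ ker(∂_k) / im(∂_{k+1}) we obtain:

  H_0: rank C_0 − rank ∂_1 = 7 − 6 = 1, and the invariant factors of ∂_1 are all 1, so H_0 = Z.
  H_1: rank ker ∂_1 − rank ∂_2 = (11 − 6) − 4 = 1, and the invariant factors of ∂_2 are all 1, so H_1 = Z.
  H_2: rank ker ∂_2 − rank ∂_3 = (4 − 4) − 0 = 0, and there is no ∂_3, so H_2 = 0.

As a check, the Euler characteristic is 7 − 11 + 4 = 0, which agrees with 1 − 1 + 0 = 0.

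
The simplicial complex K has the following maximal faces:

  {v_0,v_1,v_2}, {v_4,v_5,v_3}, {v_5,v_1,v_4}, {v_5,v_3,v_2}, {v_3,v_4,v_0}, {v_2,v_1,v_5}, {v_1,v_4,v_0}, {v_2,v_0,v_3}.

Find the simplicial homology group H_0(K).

H_0 ≅ Z.

K has 6 vertices, 12 edges, 8 triangles.
rank ∂_0 = 0, rank ∂_1 = 5 ⇒ b_0 = 6 − 0 − 5 = 1; all invariant factors of ∂_1 are 1 so no torsion. So H_0 = Z.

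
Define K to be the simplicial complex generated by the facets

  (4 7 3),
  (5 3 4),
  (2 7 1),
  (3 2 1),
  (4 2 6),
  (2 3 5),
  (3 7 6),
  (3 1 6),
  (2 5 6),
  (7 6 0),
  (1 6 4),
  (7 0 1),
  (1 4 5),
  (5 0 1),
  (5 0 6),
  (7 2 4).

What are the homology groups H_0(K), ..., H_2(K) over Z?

Fix the vertex order 0 < 1 < 2 < 3 < 4 < 5 < 6 < 7 and write every simplex with vertices in increasing order. Then dim K = 2 and the simplices of K are:

  0-simplices (8): [0], [1], [2], [3], [4], [5], [6], [7]
  1-simplices (24): (24 of them)
  2-simplices (16): [0,1,5], [0,1,7], [0,5,6], [0,6,7], [1,2,3], [1,2,7], [1,3,6], [1,4,5], [1,4,6], [2,3,5], [2,4,6], [2,4,7], [2,5,6], [3,4,5], [3,4,7], [3,6,7]

so the chain groups are C_0 ≅ Z^8, C_1 ≅ Z^24, C_2 ≅ Z^16.

∂_1: C_1 → C_0 maps an edge to its endpoints' difference, ∂[p,q] = q − p. For instance
  ∂[3,5] = [5] − [3].
This gives a 8×24 integer matrix of rank 7; reducing to Smith normal form yields diagonal entries (1,1,1,1,1,1,1).

∂_2: C_2 → C_1 acts by ∂[p,q,r] = [q,r] − [p,r] + [p,q]. For instance
  ∂[2,5,6] = [5,6] − [2,6] + [2,5],
  ∂[1,3,6] = [3,6] − [1,6] + [1,3].
The resulting 24×16 matrix has rank 15, and its Smith normal form has invariant factors (1,1,1,1,1,1,1,1,1,1,1,1,1,1,1).

Reading off H_k = ker ∂_k / im ∂_{k+1}:

  H_0: rank C_0 − rank ∂_1 = 8 − 7 = 1, and the invariant factors of ∂_1 are all 1, so H_0 = Z.
  H_1: rank ker ∂_1 − rank ∂_2 = (24 − 7) − 15 = 2, and the invariant factors of ∂_2 are all 1, so H_1 = Z^2.
  H_2: rank ker ∂_2 − rank ∂_3 = (16 − 15) − 0 = 1, and there is no ∂_3, so H_2 = Z.

(K is a triangulation of the torus T^2.)

H_0 = Z,  H_1 = Z^2,  H_2 = Z.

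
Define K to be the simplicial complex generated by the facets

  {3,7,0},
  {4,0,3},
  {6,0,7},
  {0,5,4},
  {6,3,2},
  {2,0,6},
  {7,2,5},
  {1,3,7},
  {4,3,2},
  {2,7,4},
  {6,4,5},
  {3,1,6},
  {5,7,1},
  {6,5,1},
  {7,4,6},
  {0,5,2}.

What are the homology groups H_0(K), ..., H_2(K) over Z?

H_0 = Z,  H_1 = Z^2,  H_2 = Z.

We work with the vertex ordering 0 < 1 < 2 < 3 < 4 < 5 < 6 < 7. The simplices of K, each written with vertices in increasing order, are:

  0-simplices (8): [0], [1], [2], [3], [4], [5], [6], [7]
  1-simplices (24): (24 of them)
  2-simplices (16): [0,2,5], [0,2,6], [0,3,4], [0,3,7], [0,4,5], [0,6,7], [1,3,6], [1,3,7], [1,5,6], [1,5,7], [2,3,4], [2,3,6], [2,4,7], [2,5,7], [4,5,6], [4,6,7]

giving chain groups C_0 ≅ Z^8, C_1 ≅ Z^24, C_2 ≅ Z^16.

The boundary map ∂_1: C_1 → C_0 maps an edge to its endpoints' difference, ∂[p,q] = q − p. For instance
  ∂[5,7] = [7] − [5].
The 8×24 boundary matrix has rank 7 and Smith normal form diag(1,1,1,1,1,1,1).

Boundary ∂_2: C_2 → C_1 acts by ∂[p,q,r] = [q,r] − [p,r] + [p,q]. For instance
  ∂[0,6,7] = [6,7] − [0,7] + [0,6],
  ∂[1,3,7] = [3,7] − [1,7] + [1,3].
The 24×16 boundary matrix has rank 15 and Smith normal form diag(1,1,1,1,1,1,1,1,1,1,1,1,1,1,1).

Reading off H_k = ker ∂_k / im ∂_{k+1}:

  H_0: rank C_0 − rank ∂_1 = 8 − 7 = 1, and the invariant factors of ∂_1 are all 1, so H_0 ≅ Z.
  H_1: rank ker ∂_1 − rank ∂_2 = (24 − 7) − 15 = 2, and the invariant factors of ∂_2 are all 1, so H_1 ≅ Z^2.
  H_2: rank ker ∂_2 − rank ∂_3 = (16 − 15) − 0 = 1, and there is no ∂_3, so H_2 ≅ Z.

As a check, the Euler characteristic is 8 − 24 + 16 = 0, which agrees with 1 − 2 + 1 = 0.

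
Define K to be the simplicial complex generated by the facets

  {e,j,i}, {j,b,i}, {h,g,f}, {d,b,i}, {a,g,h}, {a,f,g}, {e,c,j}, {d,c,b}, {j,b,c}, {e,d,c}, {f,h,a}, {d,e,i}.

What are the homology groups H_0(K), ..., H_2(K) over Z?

H_0 = Z^2,  H_1 = 0,  H_2 = Z^2.

Order the vertices as a < b < c < d < e < f < g < h < i < j. Listing each simplex with vertices in this order, K has dimension 2 with simplices:

  0-simplices (10): a, b, c, d, e, f, g, h, i, j
  1-simplices (18): af, ag, ah, bc, bd, bi, bj, cd, ce, cj, de, di, ei, ej, fg, fh, gh, ij
  2-simplices (12): afg, afh, agh, bcd, bcj, bdi, bij, cde, cej, dei, eij, fgh

Hence C_0 ≅ Z^10, C_1 ≅ Z^18, C_2 ≅ Z^12.

The boundary map ∂_1: C_1 → C_0 maps an edge to its endpoints' difference, ∂[p,q] = q − p. For instance
  ∂bj = j − b.
The 10×18 boundary matrix has rank 8 and Smith normal form diag(1,1,1,1,1,1,1,1).

Boundary ∂_2: C_2 → C_1 acts by ∂[p,q,r] = [q,r] − [p,r] + [p,q]. For instance
  ∂cde = de − ce + cd,
  ∂fgh = gh − fh + fg.
The 18×12 boundary matrix has rank 10 and Smith normal form diag(1,1,1,1,1,1,1,1,1,1).

Now H_k = ker ∂_k / im ∂_{k+1}, so:

  H_0: rank C_0 − rank ∂_1 = 10 − 8 = 2, and the invariant factors of ∂_1 are all 1, so H_0 ≅ Z^2.
  H_1: rank ker ∂_1 − rank ∂_2 = (18 − 8) − 10 = 0, and the invariant factors of ∂_2 are all 1, so H_1 ≅ 0.
  H_2: rank ker ∂_2 − rank ∂_3 = (12 − 10) − 0 = 2, and there is no ∂_3, so H_2 ≅ Z^2.

(K is a triangulation of the disjoint union of the 2-sphere S^2 and the 2-sphere S^2.)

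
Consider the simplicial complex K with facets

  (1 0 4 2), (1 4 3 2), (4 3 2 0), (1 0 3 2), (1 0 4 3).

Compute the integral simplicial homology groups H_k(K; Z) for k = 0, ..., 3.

H_0 ≅ Z,  H_1 = 0,  H_2 = 0,  H_3 ≅ Z.

Fix the vertex order 0 < 1 < 2 < 3 < 4 and write every simplex with vertices in increasing order. Then dim K = 3 and the simplices of K are:

  0-simplices (5): [0], [1], [2], [3], [4]
  1-simplices (10): [0,1], [0,2], [0,3], [0,4], [1,2], [1,3], [1,4], [2,3], [2,4], [3,4]
  2-simplices (10): [0,1,2], [0,1,3], [0,1,4], [0,2,3], [0,2,4], [0,3,4], [1,2,3], [1,2,4], [1,3,4], [2,3,4]
  3-simplices (5): [0,1,2,3], [0,1,2,4], [0,1,3,4], [0,2,3,4], [1,2,3,4]

so the chain groups are C_0 ≅ Z^5, C_1 ≅ Z^10, C_2 ≅ Z^10, C_3 ≅ Z^5.

The boundary map ∂_1: C_1 → C_0 maps an edge to its endpoints' difference, ∂[p,q] = q − p. For instance
  ∂[2,4] = [4] − [2].
The 5×10 boundary matrix has rank 4 and Smith normal form diag(1,1,1,1).

∂_2: C_2 → C_1 maps a triangle to the signed sum of its edges. For instance
  ∂[1,2,4] = [2,4] − [1,4] + [1,2],
  ∂[1,2,3] = [2,3] − [1,3] + [1,2].
The resulting 10×10 matrix has rank 6, and its Smith normal form has invariant factors (1,1,1,1,1,1).

Boundary ∂_3: C_3 → C_2 sends each 3-simplex σ to the alternating sum Σ_i (−1)^i (σ with its i-th vertex removed). For instance
  ∂[0,1,3,4] = [1,3,4] − [0,3,4] + [0,1,4] − [0,1,3],
  ∂[0,2,3,4] = [2,3,4] − [0,3,4] + [0,2,4] − [0,2,3].
The resulting 10×5 matrix has rank 4, and its Smith normal form has invariant factors (1,1,1,1).

Computing H_k = (kernel of ∂_k) / (image of ∂_{k+1}):

  H_0: rank C_0 − rank ∂_1 = 5 − 4 = 1, and the invariant factors of ∂_1 are all 1, so H_0 ≅ Z.
  H_1: rank ker ∂_1 − rank ∂_2 = (10 − 4) − 6 = 0, and the invariant factors of ∂_2 are all 1, so H_1 ≅ 0.
  H_2: rank ker ∂_2 − rank ∂_3 = (10 − 6) − 4 = 0, and the invariant factors of ∂_3 are all 1, so H_2 ≅ 0.
  H_3: rank ker ∂_3 − rank ∂_4 = (5 − 4) − 0 = 1, and there is no ∂_4, so H_3 ≅ Z.

As a check, the Euler characteristic is 5 − 10 + 10 − 5 = 0, which agrees with 1 − 0 + 0 − 1 = 0.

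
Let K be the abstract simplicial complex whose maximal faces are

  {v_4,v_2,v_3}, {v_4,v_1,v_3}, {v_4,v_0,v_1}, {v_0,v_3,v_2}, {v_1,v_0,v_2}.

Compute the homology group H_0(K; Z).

Take the total order v_0 < v_1 < v_2 < v_3 < v_4 on the vertex set. Then K (dimension 2) consists of the simplices:

  0-simplices (5): [v_0], [v_1], [v_2], [v_3], [v_4]
  1-simplices (10): [v_0,v_1], [v_0,v_2], [v_0,v_3], [v_0,v_4], [v_1,v_2], [v_1,v_3], [v_1,v_4], [v_2,v_3], [v_2,v_4], [v_3,v_4]
  2-simplices (5): [v_0,v_1,v_2], [v_0,v_1,v_4], [v_0,v_2,v_3], [v_1,v_3,v_4], [v_2,v_3,v_4]

giving chain groups C_0 ≅ Z^5, C_1 ≅ Z^10, C_2 ≅ Z^5.

Boundary ∂_1: C_1 → C_0 maps an edge to its endpoints' difference, ∂[p,q] = q − p.
As a 5×10 matrix over Z this has rank 4, with invariant factors (1,1,1,1).

∂_2: C_2 → C_1 maps a triangle to the signed sum of its edges. For instance
  ∂[v_2,v_3,v_4] = [v_3,v_4] − [v_2,v_4] + [v_2,v_3],
  ∂[v_0,v_1,v_4] = [v_1,v_4] − [v_0,v_4] + [v_0,v_1].
The resulting 10×5 matrix has rank 5, and its Smith normal form has invariant factors (1,1,1,1,1).

Now H_k = ker ∂_k / im ∂_{k+1}, so:

  H_0: rank C_0 − rank ∂_1 = 5 − 4 = 1, and the invariant factors of ∂_1 are all 1, so H_0 ≅ Z.

H_0 ≅ Z.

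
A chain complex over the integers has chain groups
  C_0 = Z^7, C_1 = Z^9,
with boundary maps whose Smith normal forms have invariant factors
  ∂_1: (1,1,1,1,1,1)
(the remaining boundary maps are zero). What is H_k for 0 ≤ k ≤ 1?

H_0 = Z,  H_1 = Z^3.

H_0: b_0 = 7 − 0 − 6 = 1; torsion from ∂_1 factors > 1: none. So H_0 = Z.
H_1: b_1 = 9 − 6 − 0 = 3; torsion from ∂_2 factors > 1: none. So H_1 = Z^3.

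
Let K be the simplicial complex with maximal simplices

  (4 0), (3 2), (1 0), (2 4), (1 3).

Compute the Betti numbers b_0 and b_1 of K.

Fix the vertex order 0 < 1 < 2 < 3 < 4 and write every simplex with vertices in increasing order. Then dim K = 1 and the simplices of K are:

  0-simplices (5): [0], [1], [2], [3], [4]
  1-simplices (5): [0,1], [0,4], [1,3], [2,3], [2,4]

giving chain groups C_0 ≅ Z^5, C_1 ≅ Z^5.

∂_1: C_1 → C_0 sends each edge [p,q] (with p < q) to q − p. For instance
  ∂[0,4] = [4] − [0].
As a 5×5 matrix over Z this has rank 4, with invariant factors (1,1,1,1).

From H_k ≅ ker(∂_k) / im(∂_{k+1}) we obtain:

  H_0: rank C_0 − rank ∂_1 = 5 − 4 = 1, and the invariant factors of ∂_1 are all 1, so H_0 = Z.
  H_1: rank ker ∂_1 − rank ∂_2 = (5 − 4) − 0 = 1, and there is no ∂_2, so H_1 = Z.

As a check, the Euler characteristic is 5 − 5 = 0, which agrees with 1 − 1 = 0.

Hence the Betti numbers are b_0 = 1, b_1 = 1.

b_0 = 1, b_1 = 1.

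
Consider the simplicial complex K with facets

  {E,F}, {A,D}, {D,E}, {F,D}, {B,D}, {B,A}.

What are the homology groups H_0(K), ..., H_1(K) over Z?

We work with the vertex ordering A < B < D < E < F. The simplices of K, each written with vertices in increasing order, are:

  0-simplices (5): A, B, D, E, F
  1-simplices (6): AB, AD, BD, DE, DF, EF

giving chain groups C_0 ≅ Z^5, C_1 ≅ Z^6.

∂_1: C_1 → C_0 maps an edge to its endpoints' difference, ∂[p,q] = q − p. For instance
  ∂BD = D − B.
The resulting 5×6 matrix has rank 4, and its Smith normal form has invariant factors (1,1,1,1).

From H_k ≅ ker(∂_k) / im(∂_{k+1}) we obtain:

  H_0: rank C_0 − rank ∂_1 = 5 − 4 = 1, and the invariant factors of ∂_1 are all 1, so H_0 = Z.
  H_1: rank ker ∂_1 − rank ∂_2 = (6 − 4) − 0 = 2, and there is no ∂_2, so H_1 = Z^2.

H_0 = Z,  H_1 = Z^2.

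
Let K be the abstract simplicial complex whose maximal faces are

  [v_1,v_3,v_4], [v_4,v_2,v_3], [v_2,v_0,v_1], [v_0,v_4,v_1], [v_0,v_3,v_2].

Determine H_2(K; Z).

H_2 ≅ 0.

K has 5 vertices, 10 edges, 5 triangles.
rank ∂_2 = 5, rank ∂_3 = 0 ⇒ b_2 = 5 − 5 − 0 = 0. So H_2 ≅ 0.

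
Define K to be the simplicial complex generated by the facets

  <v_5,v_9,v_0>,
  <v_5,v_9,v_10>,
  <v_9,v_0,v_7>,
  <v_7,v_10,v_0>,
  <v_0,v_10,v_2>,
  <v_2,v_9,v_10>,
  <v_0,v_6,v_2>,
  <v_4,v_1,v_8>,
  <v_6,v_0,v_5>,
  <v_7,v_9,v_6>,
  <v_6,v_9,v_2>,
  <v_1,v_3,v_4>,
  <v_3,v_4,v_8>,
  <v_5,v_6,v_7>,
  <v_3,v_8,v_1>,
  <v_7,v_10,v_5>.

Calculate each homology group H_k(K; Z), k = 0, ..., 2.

H_0 ≅ Z^2,  H_1 ≅ Z/2Z,  H_2 ≅ Z.

Fix the vertex order v_0 < v_1 < v_2 < v_3 < v_4 < v_5 < v_6 < v_7 < v_8 < v_9 < v_10 and write every simplex with vertices in increasing order. Then dim K = 2 and the simplices of K are:

  0-simplices (11): [v_0], [v_1], [v_2], [v_3], [v_4], [v_5], [v_6], [v_7], [v_8], [v_9], [v_10]
  1-simplices (24): (24 of them)
  2-simplices (16): (16 of them)

Hence C_0 ≅ Z^11, C_1 ≅ Z^24, C_2 ≅ Z^16.

Boundary ∂_1: C_1 → C_0 sends each edge [p,q] (with p < q) to q − p. For instance
  ∂[v_6,v_7] = [v_7] − [v_6].
The resulting 11×24 matrix has rank 9, and its Smith normal form has invariant factors (1,1,1,1,1,1,1,1,1).

The boundary map ∂_2: C_2 → C_1 maps a triangle to the signed sum of its edges. For instance
  ∂[v_3,v_4,v_8] = [v_4,v_8] − [v_3,v_8] + [v_3,v_4],
  ∂[v_0,v_5,v_6] = [v_5,v_6] − [v_0,v_6] + [v_0,v_5].
The resulting 24×16 matrix has rank 15, and its Smith normal form has invariant factors (1,1,1,1,1,1,1,1,1,1,1,1,1,1,2).

Reading off H_k = ker ∂_k / im ∂_{k+1}:

  H_0: rank C_0 − rank ∂_1 = 11 − 9 = 2, and the invariant factors of ∂_1 are all 1, so H_0 ≅ Z^2.
  H_1: rank ker ∂_1 − rank ∂_2 = (24 − 9) − 15 = 0, and ∂_2 has invariant factor 2 > 1, so H_1 ≅ Z/2Z.
  H_2: rank ker ∂_2 − rank ∂_3 = (16 − 15) − 0 = 1, and there is no ∂_3, so H_2 ≅ Z.

(K is a triangulation of the disjoint union of the 2-sphere S^2 and the real projective plane RP^2.)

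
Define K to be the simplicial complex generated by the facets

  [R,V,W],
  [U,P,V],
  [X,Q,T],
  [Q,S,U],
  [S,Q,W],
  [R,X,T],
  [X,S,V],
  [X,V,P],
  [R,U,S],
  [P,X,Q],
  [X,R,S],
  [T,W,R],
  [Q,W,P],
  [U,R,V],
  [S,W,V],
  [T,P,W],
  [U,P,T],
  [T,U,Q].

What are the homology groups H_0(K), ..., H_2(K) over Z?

H_0 ≅ Z,  H_1 ≅ Z × Z/2,  H_2 = 0.

Order the vertices as P < Q < R < S < T < U < V < W < X. Listing each simplex with vertices in this order, K has dimension 2 with simplices:

  0-simplices (9): P, Q, R, S, T, U, V, W, X
  1-simplices (27): PQ, PT, PU, PV, PW, PX, QS, QT, QU, QW, QX, RS, RT, RU, RV, RW, RX, SU, SV, SW, SX, TU, TW, TX, UV, VW, VX
  2-simplices (18): PQW, PQX, PTU, PTW, PUV, PVX, QSU, QSW, QTU, QTX, RSU, RSX, RTW, RTX, RUV, RVW, SVW, SVX

Hence C_0 ≅ Z^9, C_1 ≅ Z^27, C_2 ≅ Z^18.

∂_1: C_1 → C_0 maps an edge to its endpoints' difference, ∂[p,q] = q − p.
The resulting 9×27 matrix has rank 8, and its Smith normal form has invariant factors (1,1,1,1,1,1,1,1).

∂_2: C_2 → C_1 sends each 2-simplex [p,q,r] to [q,r] − [p,r] + [p,q]. For instance
  ∂RSX = SX − RX + RS,
  ∂PUV = UV − PV + PU.
The resulting 27×18 matrix has rank 18, and its Smith normal form has invariant factors (1,1,1,1,1,1,1,1,1,1,1,1,1,1,1,1,1,2).

Now H_k = ker ∂_k / im ∂_{k+1}, so:

  H_0: rank C_0 − rank ∂_1 = 9 − 8 = 1, and the invariant factors of ∂_1 are all 1, so H_0 ≅ Z.
  H_1: rank ker ∂_1 − rank ∂_2 = (27 − 8) − 18 = 1, and ∂_2 has invariant factor 2 > 1, so H_1 ≅ Z × Z/2.
  H_2: rank ker ∂_2 − rank ∂_3 = (18 − 18) − 0 = 0, and there is no ∂_3, so H_2 ≅ 0.

As a check, the Euler characteristic is 9 − 27 + 18 = 0, which agrees with 1 − 1 + 0 = 0.
(K is a triangulation of the Klein bottle.)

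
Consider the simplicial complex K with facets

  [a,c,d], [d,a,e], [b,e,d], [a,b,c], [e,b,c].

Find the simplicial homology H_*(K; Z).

Order the vertices as a < b < c < d < e. Listing each simplex with vertices in this order, K has dimension 2 with simplices:

  0-simplices (5): a, b, c, d, e
  1-simplices (10): ab, ac, ad, ae, bc, bd, be, cd, ce, de
  2-simplices (5): abc, acd, ade, bce, bde

so the chain groups are C_0 ≅ Z^5, C_1 ≅ Z^10, C_2 ≅ Z^5.

∂_1: C_1 → C_0 is given by ∂[p,q] = [q] − [p]. For instance
  ∂ac = c − a.
This gives a 5×10 integer matrix of rank 4; reducing to Smith normal form yields diagonal entries (1,1,1,1).

The boundary map ∂_2: C_2 → C_1 sends each 2-simplex [p,q,r] to [q,r] − [p,r] + [p,q]. For instance
  ∂bde = de − be + bd,
  ∂bce = ce − be + bc.
As a 10×5 matrix over Z this has rank 5, with invariant factors (1,1,1,1,1).

Now H_k = ker ∂_k / im ∂_{k+1}, so:

  H_0: rank C_0 − rank ∂_1 = 5 − 4 = 1, and the invariant factors of ∂_1 are all 1, so H_0 = Z.
  H_1: rank ker ∂_1 − rank ∂_2 = (10 − 4) − 5 = 1, and the invariant factors of ∂_2 are all 1, so H_1 = Z.
  H_2: rank ker ∂_2 − rank ∂_3 = (5 − 5) − 0 = 0, and there is no ∂_3, so H_2 = 0.

(K is a triangulation of the Möbius band.)

H_0 ≅ Z,  H_1 ≅ Z,  H_2 = 0.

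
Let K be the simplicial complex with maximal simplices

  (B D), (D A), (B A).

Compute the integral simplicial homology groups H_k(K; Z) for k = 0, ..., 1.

Fix the vertex order A < B < D and write every simplex with vertices in increasing order. Then dim K = 1 and the simplices of K are:

  0-simplices (3): A, B, D
  1-simplices (3): AB, AD, BD

giving chain groups C_0 ≅ Z^3, C_1 ≅ Z^3.

The boundary map ∂_1: C_1 → C_0 sends each edge [p,q] (with p < q) to q − p.
As a 3×3 matrix over Z this has rank 2, with invariant factors (1,1).

Computing H_k = (kernel of ∂_k) / (image of ∂_{k+1}):

  H_0: rank C_0 − rank ∂_1 = 3 − 2 = 1, and the invariant factors of ∂_1 are all 1, so H_0 = Z.
  H_1: rank ker ∂_1 − rank ∂_2 = (3 − 2) − 0 = 1, and there is no ∂_2, so H_1 = Z.

H_0 = Z,  H_1 = Z.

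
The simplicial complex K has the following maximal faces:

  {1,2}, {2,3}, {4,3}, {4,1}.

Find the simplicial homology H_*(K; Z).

Fix the vertex order 1 < 2 < 3 < 4 and write every simplex with vertices in increasing order. Then dim K = 1 and the simplices of K are:

  0-simplices (4): [1], [2], [3], [4]
  1-simplices (4): [1,2], [1,4], [2,3], [3,4]

so the chain groups are C_0 ≅ Z^4, C_1 ≅ Z^4.

∂_1: C_1 → C_0 is given by ∂[p,q] = [q] − [p]. For instance
  ∂[3,4] = [4] − [3].
The 4×4 boundary matrix has rank 3 and Smith normal form diag(1,1,1).

From H_k ≅ ker(∂_k) / im(∂_{k+1}) we obtain:

  H_0: rank C_0 − rank ∂_1 = 4 − 3 = 1, and the invariant factors of ∂_1 are all 1, so H_0 ≅ Z.
  H_1: rank ker ∂_1 − rank ∂_2 = (4 − 3) − 0 = 1, and there is no ∂_2, so H_1 ≅ Z.

H_0 = Z,  H_1 = Z.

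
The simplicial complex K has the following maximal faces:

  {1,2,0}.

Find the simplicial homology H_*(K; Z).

H_0 = Z,  H_1 = 0,  H_2 = 0.

We work with the vertex ordering 0 < 1 < 2. The simplices of K, each written with vertices in increasing order, are:

  0-simplices (3): [0], [1], [2]
  1-simplices (3): [0,1], [0,2], [1,2]
  2-simplices (1): [0,1,2]

Hence C_0 ≅ Z^3, C_1 ≅ Z^3, C_2 ≅ Z^1.

Boundary ∂_1: C_1 → C_0 sends each edge [p,q] (with p < q) to q − p. For instance
  ∂[0,1] = [1] − [0].
The 3×3 boundary matrix has rank 2 and Smith normal form diag(1,1).

Boundary ∂_2: C_2 → C_1 acts by ∂[p,q,r] = [q,r] − [p,r] + [p,q]. For instance
  ∂[0,1,2] = [1,2] − [0,2] + [0,1].
The resulting 3×1 matrix has rank 1, and its Smith normal form has invariant factors (1).

Reading off H_k = ker ∂_k / im ∂_{k+1}:

  H_0: rank C_0 − rank ∂_1 = 3 − 2 = 1, and the invariant factors of ∂_1 are all 1, so H_0 ≅ Z.
  H_1: rank ker ∂_1 − rank ∂_2 = (3 − 2) − 1 = 0, and the invariant factors of ∂_2 are all 1, so H_1 ≅ 0.
  H_2: rank ker ∂_2 − rank ∂_3 = (1 − 1) − 0 = 0, and there is no ∂_3, so H_2 ≅ 0.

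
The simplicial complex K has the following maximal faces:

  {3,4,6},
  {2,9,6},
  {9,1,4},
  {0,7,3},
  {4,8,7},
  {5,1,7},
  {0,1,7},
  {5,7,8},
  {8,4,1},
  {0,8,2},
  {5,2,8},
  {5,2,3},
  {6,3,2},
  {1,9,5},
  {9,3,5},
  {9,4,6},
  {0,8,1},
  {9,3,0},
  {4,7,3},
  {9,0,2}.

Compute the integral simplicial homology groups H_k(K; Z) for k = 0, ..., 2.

H_0 ≅ Z,  H_1 ≅ Z ⊕ Z/2Z,  H_2 = 0.

Order the vertices as 0 < 1 < 2 < 3 < 4 < 5 < 6 < 7 < 8 < 9. Listing each simplex with vertices in this order, K has dimension 2 with simplices:

  0-simplices (10): [0], [1], [2], [3], [4], [5], [6], [7], [8], [9]
  1-simplices (30): (30 of them)
  2-simplices (20): (20 of them)

so the chain groups are C_0 ≅ Z^10, C_1 ≅ Z^30, C_2 ≅ Z^20.

Boundary ∂_1: C_1 → C_0 maps an edge to its endpoints' difference, ∂[p,q] = q − p.
The resulting 10×30 matrix has rank 9, and its Smith normal form has invariant factors (1,1,1,1,1,1,1,1,1).

Boundary ∂_2: C_2 → C_1 maps a triangle to the signed sum of its edges. For instance
  ∂[1,4,9] = [4,9] − [1,9] + [1,4],
  ∂[1,4,8] = [4,8] − [1,8] + [1,4].
The 30×20 boundary matrix has rank 20 and Smith normal form diag(1,1,1,1,1,1,1,1,1,1,1,1,1,1,1,1,1,1,1,2).

From H_k ≅ ker(∂_k) / im(∂_{k+1}) we obtain:

  H_0: rank C_0 − rank ∂_1 = 10 − 9 = 1, and the invariant factors of ∂_1 are all 1, so H_0 = Z.
  H_1: rank ker ∂_1 − rank ∂_2 = (30 − 9) − 20 = 1, and ∂_2 has invariant factor 2 > 1, so H_1 = Z ⊕ Z/2Z.
  H_2: rank ker ∂_2 − rank ∂_3 = (20 − 20) − 0 = 0, and there is no ∂_3, so H_2 = 0.

As a check, the Euler characteristic is 10 − 30 + 20 = 0, which agrees with 1 − 1 + 0 = 0.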